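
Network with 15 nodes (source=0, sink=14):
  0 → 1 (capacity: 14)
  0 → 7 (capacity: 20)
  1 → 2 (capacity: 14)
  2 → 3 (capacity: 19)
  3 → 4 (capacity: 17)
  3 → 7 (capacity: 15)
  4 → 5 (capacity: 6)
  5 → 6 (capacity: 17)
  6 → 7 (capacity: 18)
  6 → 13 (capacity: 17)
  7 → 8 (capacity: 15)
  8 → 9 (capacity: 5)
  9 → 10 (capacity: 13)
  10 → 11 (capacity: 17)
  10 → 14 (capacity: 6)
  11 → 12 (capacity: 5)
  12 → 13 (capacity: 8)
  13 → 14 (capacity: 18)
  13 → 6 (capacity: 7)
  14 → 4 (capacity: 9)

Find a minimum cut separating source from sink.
Min cut value = 11, edges: (4,5), (8,9)

Min cut value: 11
Partition: S = [0, 1, 2, 3, 4, 7, 8], T = [5, 6, 9, 10, 11, 12, 13, 14]
Cut edges: (4,5), (8,9)

By max-flow min-cut theorem, max flow = min cut = 11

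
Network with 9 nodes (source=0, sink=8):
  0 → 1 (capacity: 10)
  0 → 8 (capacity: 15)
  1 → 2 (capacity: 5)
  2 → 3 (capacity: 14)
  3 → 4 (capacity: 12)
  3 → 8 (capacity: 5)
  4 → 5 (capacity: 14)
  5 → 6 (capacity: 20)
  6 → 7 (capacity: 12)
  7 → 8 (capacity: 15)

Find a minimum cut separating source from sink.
Min cut value = 20, edges: (0,8), (1,2)

Min cut value: 20
Partition: S = [0, 1], T = [2, 3, 4, 5, 6, 7, 8]
Cut edges: (0,8), (1,2)

By max-flow min-cut theorem, max flow = min cut = 20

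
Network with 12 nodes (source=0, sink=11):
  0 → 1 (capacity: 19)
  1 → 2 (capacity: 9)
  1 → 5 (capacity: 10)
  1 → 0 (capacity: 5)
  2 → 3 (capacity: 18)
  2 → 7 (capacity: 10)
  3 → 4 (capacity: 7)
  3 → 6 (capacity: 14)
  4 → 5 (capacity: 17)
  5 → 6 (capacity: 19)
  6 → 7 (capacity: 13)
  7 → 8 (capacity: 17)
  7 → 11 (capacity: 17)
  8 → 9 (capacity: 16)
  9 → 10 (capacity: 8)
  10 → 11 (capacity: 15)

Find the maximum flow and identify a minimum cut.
Max flow = 19, Min cut edges: (1,2), (1,5)

Maximum flow: 19
Minimum cut: (1,2), (1,5)
Partition: S = [0, 1], T = [2, 3, 4, 5, 6, 7, 8, 9, 10, 11]

Max-flow min-cut theorem verified: both equal 19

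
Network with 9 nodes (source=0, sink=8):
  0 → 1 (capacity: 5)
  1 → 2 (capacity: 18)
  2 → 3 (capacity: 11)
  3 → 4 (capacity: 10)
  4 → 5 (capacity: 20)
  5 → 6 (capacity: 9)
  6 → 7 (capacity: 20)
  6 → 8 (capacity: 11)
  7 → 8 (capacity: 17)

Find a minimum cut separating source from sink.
Min cut value = 5, edges: (0,1)

Min cut value: 5
Partition: S = [0], T = [1, 2, 3, 4, 5, 6, 7, 8]
Cut edges: (0,1)

By max-flow min-cut theorem, max flow = min cut = 5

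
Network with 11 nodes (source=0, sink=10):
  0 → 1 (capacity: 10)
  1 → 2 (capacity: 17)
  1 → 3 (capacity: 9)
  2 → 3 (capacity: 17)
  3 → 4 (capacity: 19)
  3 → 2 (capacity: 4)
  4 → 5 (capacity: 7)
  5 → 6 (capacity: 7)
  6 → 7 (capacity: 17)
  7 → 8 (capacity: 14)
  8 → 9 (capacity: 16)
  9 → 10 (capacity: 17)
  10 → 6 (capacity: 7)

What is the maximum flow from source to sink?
Maximum flow = 7

Max flow: 7

Flow assignment:
  0 → 1: 7/10
  1 → 2: 1/17
  1 → 3: 6/9
  2 → 3: 1/17
  3 → 4: 7/19
  4 → 5: 7/7
  5 → 6: 7/7
  6 → 7: 7/17
  7 → 8: 7/14
  8 → 9: 7/16
  9 → 10: 7/17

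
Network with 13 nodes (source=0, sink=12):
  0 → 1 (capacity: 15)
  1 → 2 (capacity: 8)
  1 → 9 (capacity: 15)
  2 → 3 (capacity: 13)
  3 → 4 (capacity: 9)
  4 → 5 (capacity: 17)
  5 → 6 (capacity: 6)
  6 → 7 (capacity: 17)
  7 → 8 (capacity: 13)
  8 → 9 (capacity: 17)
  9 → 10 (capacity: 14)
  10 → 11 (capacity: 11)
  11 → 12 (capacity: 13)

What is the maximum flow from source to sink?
Maximum flow = 11

Max flow: 11

Flow assignment:
  0 → 1: 11/15
  1 → 9: 11/15
  9 → 10: 11/14
  10 → 11: 11/11
  11 → 12: 11/13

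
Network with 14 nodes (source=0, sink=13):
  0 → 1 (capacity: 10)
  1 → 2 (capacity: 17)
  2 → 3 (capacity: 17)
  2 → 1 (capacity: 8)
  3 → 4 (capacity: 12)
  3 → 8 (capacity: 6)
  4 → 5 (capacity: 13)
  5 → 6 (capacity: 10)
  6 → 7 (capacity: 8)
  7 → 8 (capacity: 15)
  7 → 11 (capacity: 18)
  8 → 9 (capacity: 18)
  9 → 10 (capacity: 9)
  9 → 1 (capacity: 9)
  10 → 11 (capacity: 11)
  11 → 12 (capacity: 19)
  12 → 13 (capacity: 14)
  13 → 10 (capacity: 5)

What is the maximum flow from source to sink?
Maximum flow = 10

Max flow: 10

Flow assignment:
  0 → 1: 10/10
  1 → 2: 10/17
  2 → 3: 10/17
  3 → 4: 4/12
  3 → 8: 6/6
  4 → 5: 4/13
  5 → 6: 4/10
  6 → 7: 4/8
  7 → 11: 4/18
  8 → 9: 6/18
  9 → 10: 6/9
  10 → 11: 6/11
  11 → 12: 10/19
  12 → 13: 10/14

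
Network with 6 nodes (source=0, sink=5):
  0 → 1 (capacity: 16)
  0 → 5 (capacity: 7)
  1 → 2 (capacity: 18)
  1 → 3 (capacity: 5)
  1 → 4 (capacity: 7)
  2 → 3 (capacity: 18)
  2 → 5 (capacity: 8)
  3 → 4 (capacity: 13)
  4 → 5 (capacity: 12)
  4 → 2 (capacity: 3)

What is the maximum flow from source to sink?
Maximum flow = 23

Max flow: 23

Flow assignment:
  0 → 1: 16/16
  0 → 5: 7/7
  1 → 2: 8/18
  1 → 3: 1/5
  1 → 4: 7/7
  2 → 5: 8/8
  3 → 4: 1/13
  4 → 5: 8/12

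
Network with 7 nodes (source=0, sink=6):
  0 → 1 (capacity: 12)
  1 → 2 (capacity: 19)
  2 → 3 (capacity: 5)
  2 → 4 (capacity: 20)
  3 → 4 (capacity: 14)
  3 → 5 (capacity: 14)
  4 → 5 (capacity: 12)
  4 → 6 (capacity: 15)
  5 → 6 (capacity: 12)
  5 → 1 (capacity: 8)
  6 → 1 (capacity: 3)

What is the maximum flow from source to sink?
Maximum flow = 12

Max flow: 12

Flow assignment:
  0 → 1: 12/12
  1 → 2: 12/19
  2 → 4: 12/20
  4 → 6: 12/15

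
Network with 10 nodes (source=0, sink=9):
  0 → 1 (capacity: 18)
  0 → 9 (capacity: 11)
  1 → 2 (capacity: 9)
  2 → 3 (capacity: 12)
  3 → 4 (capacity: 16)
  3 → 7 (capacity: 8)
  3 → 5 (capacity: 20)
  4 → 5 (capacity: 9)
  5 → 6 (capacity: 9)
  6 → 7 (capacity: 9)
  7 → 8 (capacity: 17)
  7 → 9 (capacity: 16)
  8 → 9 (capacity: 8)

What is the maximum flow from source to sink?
Maximum flow = 20

Max flow: 20

Flow assignment:
  0 → 1: 9/18
  0 → 9: 11/11
  1 → 2: 9/9
  2 → 3: 9/12
  3 → 7: 8/8
  3 → 5: 1/20
  5 → 6: 1/9
  6 → 7: 1/9
  7 → 9: 9/16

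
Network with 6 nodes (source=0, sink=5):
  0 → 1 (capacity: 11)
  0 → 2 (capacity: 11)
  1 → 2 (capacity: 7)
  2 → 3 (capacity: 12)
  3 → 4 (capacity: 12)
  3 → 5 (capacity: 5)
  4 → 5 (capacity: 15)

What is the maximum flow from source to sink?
Maximum flow = 12

Max flow: 12

Flow assignment:
  0 → 1: 7/11
  0 → 2: 5/11
  1 → 2: 7/7
  2 → 3: 12/12
  3 → 4: 7/12
  3 → 5: 5/5
  4 → 5: 7/15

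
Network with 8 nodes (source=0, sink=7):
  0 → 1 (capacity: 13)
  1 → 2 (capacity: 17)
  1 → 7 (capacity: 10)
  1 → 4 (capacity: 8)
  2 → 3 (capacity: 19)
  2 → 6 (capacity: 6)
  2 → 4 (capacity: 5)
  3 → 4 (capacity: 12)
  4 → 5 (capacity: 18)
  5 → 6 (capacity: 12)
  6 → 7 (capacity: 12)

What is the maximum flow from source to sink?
Maximum flow = 13

Max flow: 13

Flow assignment:
  0 → 1: 13/13
  1 → 2: 3/17
  1 → 7: 10/10
  2 → 6: 3/6
  6 → 7: 3/12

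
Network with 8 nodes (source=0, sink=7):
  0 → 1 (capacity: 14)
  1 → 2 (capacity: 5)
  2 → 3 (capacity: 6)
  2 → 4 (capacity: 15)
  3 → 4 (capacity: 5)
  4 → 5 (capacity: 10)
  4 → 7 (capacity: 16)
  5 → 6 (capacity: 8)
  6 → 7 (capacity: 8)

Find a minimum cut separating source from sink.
Min cut value = 5, edges: (1,2)

Min cut value: 5
Partition: S = [0, 1], T = [2, 3, 4, 5, 6, 7]
Cut edges: (1,2)

By max-flow min-cut theorem, max flow = min cut = 5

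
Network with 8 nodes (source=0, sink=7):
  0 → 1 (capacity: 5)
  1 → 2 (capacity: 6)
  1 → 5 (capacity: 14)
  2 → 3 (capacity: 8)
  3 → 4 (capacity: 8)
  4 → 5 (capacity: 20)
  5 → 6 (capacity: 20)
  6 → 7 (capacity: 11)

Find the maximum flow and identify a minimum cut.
Max flow = 5, Min cut edges: (0,1)

Maximum flow: 5
Minimum cut: (0,1)
Partition: S = [0], T = [1, 2, 3, 4, 5, 6, 7]

Max-flow min-cut theorem verified: both equal 5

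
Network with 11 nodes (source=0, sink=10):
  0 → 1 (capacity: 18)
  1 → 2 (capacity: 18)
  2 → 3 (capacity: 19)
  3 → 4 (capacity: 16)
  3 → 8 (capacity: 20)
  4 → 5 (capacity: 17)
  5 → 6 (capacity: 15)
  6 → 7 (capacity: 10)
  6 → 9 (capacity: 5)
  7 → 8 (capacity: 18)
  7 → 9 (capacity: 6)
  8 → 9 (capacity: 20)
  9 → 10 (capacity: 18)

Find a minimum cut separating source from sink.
Min cut value = 18, edges: (9,10)

Min cut value: 18
Partition: S = [0, 1, 2, 3, 4, 5, 6, 7, 8, 9], T = [10]
Cut edges: (9,10)

By max-flow min-cut theorem, max flow = min cut = 18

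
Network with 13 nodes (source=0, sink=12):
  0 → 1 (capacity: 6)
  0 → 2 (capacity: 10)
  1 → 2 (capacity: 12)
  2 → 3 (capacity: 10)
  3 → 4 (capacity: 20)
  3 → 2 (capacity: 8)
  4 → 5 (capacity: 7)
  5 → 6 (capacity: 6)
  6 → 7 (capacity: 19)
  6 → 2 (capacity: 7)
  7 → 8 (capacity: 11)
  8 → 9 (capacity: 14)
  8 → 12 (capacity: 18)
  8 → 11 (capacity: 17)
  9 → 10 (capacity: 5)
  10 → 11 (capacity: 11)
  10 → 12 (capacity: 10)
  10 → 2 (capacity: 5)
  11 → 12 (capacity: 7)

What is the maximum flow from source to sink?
Maximum flow = 6

Max flow: 6

Flow assignment:
  0 → 2: 6/10
  2 → 3: 6/10
  3 → 4: 6/20
  4 → 5: 6/7
  5 → 6: 6/6
  6 → 7: 6/19
  7 → 8: 6/11
  8 → 12: 6/18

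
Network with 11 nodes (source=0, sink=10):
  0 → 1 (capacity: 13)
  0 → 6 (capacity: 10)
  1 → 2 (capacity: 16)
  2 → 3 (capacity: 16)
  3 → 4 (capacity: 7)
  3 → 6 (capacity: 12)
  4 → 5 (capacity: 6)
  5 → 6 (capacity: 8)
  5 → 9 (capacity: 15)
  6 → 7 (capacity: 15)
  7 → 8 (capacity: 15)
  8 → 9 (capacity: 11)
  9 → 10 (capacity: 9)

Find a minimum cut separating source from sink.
Min cut value = 9, edges: (9,10)

Min cut value: 9
Partition: S = [0, 1, 2, 3, 4, 5, 6, 7, 8, 9], T = [10]
Cut edges: (9,10)

By max-flow min-cut theorem, max flow = min cut = 9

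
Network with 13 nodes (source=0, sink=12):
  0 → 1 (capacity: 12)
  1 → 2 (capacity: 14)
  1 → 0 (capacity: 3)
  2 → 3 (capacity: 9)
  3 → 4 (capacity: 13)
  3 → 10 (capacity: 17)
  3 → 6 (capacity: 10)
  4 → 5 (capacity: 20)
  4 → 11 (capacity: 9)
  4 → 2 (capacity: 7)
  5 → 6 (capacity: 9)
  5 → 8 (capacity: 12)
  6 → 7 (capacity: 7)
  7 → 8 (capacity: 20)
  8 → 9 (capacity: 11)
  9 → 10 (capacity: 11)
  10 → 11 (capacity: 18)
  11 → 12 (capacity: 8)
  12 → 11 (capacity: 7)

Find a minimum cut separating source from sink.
Min cut value = 8, edges: (11,12)

Min cut value: 8
Partition: S = [0, 1, 2, 3, 4, 5, 6, 7, 8, 9, 10, 11], T = [12]
Cut edges: (11,12)

By max-flow min-cut theorem, max flow = min cut = 8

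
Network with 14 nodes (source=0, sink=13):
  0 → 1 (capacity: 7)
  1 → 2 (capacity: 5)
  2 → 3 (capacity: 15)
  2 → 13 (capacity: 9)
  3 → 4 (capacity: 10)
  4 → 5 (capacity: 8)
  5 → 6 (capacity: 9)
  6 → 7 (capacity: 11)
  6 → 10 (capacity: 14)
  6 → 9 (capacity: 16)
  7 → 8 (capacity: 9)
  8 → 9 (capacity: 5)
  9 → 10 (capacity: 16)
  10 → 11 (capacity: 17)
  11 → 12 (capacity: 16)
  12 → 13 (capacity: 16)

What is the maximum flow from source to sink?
Maximum flow = 5

Max flow: 5

Flow assignment:
  0 → 1: 5/7
  1 → 2: 5/5
  2 → 13: 5/9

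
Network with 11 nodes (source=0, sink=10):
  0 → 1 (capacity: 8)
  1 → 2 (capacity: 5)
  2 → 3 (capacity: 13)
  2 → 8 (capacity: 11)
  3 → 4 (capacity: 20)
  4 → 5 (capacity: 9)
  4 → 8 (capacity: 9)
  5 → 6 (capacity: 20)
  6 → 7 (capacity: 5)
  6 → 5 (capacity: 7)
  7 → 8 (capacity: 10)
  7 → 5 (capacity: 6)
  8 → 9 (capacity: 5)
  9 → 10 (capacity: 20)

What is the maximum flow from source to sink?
Maximum flow = 5

Max flow: 5

Flow assignment:
  0 → 1: 5/8
  1 → 2: 5/5
  2 → 8: 5/11
  8 → 9: 5/5
  9 → 10: 5/20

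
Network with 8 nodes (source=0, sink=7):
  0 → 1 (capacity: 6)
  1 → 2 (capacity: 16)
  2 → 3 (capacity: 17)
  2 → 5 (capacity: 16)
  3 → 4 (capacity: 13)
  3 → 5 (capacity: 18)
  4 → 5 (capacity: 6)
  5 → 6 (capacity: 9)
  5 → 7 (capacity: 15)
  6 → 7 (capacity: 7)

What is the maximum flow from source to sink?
Maximum flow = 6

Max flow: 6

Flow assignment:
  0 → 1: 6/6
  1 → 2: 6/16
  2 → 5: 6/16
  5 → 7: 6/15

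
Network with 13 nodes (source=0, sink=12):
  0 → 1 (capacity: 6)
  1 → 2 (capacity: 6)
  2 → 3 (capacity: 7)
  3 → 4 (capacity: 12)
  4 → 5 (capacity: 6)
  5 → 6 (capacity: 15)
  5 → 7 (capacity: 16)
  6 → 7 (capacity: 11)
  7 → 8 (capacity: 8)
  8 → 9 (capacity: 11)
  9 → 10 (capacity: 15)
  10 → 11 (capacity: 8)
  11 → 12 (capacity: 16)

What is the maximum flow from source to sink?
Maximum flow = 6

Max flow: 6

Flow assignment:
  0 → 1: 6/6
  1 → 2: 6/6
  2 → 3: 6/7
  3 → 4: 6/12
  4 → 5: 6/6
  5 → 7: 6/16
  7 → 8: 6/8
  8 → 9: 6/11
  9 → 10: 6/15
  10 → 11: 6/8
  11 → 12: 6/16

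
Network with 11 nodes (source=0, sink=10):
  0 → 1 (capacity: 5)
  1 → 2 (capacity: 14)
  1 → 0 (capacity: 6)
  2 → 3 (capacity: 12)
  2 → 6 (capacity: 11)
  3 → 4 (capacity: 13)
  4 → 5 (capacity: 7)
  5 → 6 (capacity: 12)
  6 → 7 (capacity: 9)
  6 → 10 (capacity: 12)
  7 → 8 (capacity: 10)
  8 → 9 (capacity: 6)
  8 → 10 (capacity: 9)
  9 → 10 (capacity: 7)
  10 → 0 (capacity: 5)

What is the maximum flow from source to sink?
Maximum flow = 5

Max flow: 5

Flow assignment:
  0 → 1: 5/5
  1 → 2: 5/14
  2 → 6: 5/11
  6 → 10: 5/12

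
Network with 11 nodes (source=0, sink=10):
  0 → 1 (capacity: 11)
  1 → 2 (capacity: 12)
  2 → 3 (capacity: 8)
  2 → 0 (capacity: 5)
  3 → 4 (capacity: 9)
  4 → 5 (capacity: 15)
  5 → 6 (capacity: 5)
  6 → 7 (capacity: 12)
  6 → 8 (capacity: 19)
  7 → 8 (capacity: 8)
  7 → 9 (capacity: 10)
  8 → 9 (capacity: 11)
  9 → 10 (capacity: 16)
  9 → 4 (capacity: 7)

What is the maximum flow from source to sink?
Maximum flow = 5

Max flow: 5

Flow assignment:
  0 → 1: 8/11
  1 → 2: 8/12
  2 → 3: 5/8
  2 → 0: 3/5
  3 → 4: 5/9
  4 → 5: 5/15
  5 → 6: 5/5
  6 → 7: 5/12
  7 → 9: 5/10
  9 → 10: 5/16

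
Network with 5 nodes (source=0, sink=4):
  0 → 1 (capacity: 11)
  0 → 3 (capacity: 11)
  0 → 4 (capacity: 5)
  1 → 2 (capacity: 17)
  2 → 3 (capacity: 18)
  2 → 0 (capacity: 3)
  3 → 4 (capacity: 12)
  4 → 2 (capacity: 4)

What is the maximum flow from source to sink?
Maximum flow = 17

Max flow: 17

Flow assignment:
  0 → 1: 4/11
  0 → 3: 11/11
  0 → 4: 5/5
  1 → 2: 4/17
  2 → 3: 1/18
  2 → 0: 3/3
  3 → 4: 12/12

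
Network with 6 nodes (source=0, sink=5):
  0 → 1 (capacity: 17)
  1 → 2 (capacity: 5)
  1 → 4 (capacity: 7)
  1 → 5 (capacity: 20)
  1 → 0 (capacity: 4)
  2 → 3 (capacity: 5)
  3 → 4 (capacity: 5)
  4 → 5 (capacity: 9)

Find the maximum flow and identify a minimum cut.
Max flow = 17, Min cut edges: (0,1)

Maximum flow: 17
Minimum cut: (0,1)
Partition: S = [0], T = [1, 2, 3, 4, 5]

Max-flow min-cut theorem verified: both equal 17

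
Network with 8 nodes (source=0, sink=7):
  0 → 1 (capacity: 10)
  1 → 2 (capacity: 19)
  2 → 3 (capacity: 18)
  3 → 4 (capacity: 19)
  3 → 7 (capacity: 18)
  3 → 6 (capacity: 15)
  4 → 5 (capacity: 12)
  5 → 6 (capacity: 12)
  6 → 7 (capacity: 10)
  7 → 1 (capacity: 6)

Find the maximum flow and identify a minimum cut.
Max flow = 10, Min cut edges: (0,1)

Maximum flow: 10
Minimum cut: (0,1)
Partition: S = [0], T = [1, 2, 3, 4, 5, 6, 7]

Max-flow min-cut theorem verified: both equal 10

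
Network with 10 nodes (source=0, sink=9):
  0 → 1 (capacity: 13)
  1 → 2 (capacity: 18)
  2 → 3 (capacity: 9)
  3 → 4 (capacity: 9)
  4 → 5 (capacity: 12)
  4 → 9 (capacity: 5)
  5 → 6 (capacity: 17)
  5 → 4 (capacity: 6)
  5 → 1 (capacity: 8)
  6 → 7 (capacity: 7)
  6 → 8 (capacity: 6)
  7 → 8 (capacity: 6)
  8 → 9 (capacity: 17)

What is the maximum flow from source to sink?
Maximum flow = 9

Max flow: 9

Flow assignment:
  0 → 1: 9/13
  1 → 2: 9/18
  2 → 3: 9/9
  3 → 4: 9/9
  4 → 5: 4/12
  4 → 9: 5/5
  5 → 6: 4/17
  6 → 8: 4/6
  8 → 9: 4/17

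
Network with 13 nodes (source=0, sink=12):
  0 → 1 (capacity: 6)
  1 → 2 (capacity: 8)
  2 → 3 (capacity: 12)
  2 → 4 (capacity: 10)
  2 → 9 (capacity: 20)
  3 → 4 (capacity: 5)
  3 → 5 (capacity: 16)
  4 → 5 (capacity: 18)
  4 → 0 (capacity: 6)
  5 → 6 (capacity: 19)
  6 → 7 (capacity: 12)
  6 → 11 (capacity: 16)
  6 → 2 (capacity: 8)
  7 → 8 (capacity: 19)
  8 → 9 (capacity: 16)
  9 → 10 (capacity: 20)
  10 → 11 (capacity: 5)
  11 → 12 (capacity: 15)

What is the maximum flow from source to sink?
Maximum flow = 6

Max flow: 6

Flow assignment:
  0 → 1: 6/6
  1 → 2: 6/8
  2 → 3: 1/12
  2 → 9: 5/20
  3 → 5: 1/16
  5 → 6: 1/19
  6 → 11: 1/16
  9 → 10: 5/20
  10 → 11: 5/5
  11 → 12: 6/15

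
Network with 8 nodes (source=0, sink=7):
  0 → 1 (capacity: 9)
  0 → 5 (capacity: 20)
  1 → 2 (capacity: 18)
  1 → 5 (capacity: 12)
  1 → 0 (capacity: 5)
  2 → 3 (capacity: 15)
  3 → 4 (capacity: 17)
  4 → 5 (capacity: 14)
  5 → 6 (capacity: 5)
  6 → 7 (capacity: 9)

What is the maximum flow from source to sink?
Maximum flow = 5

Max flow: 5

Flow assignment:
  0 → 5: 5/20
  5 → 6: 5/5
  6 → 7: 5/9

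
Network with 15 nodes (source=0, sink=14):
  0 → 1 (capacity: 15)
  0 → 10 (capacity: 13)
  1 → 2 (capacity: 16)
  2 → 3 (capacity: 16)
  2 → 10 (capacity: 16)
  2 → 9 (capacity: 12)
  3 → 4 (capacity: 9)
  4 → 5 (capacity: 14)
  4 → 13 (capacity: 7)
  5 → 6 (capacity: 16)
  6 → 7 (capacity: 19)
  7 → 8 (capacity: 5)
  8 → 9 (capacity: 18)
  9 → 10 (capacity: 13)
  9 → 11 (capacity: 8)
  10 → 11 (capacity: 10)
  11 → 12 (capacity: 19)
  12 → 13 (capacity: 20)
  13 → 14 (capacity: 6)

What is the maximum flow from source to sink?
Maximum flow = 6

Max flow: 6

Flow assignment:
  0 → 1: 6/15
  1 → 2: 6/16
  2 → 3: 6/16
  3 → 4: 6/9
  4 → 13: 6/7
  13 → 14: 6/6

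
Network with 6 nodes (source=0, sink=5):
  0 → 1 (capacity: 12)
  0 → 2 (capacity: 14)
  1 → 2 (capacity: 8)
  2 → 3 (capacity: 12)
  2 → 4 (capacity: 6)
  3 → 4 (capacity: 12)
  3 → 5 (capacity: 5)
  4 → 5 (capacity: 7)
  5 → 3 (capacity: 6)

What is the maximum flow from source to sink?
Maximum flow = 12

Max flow: 12

Flow assignment:
  0 → 1: 8/12
  0 → 2: 4/14
  1 → 2: 8/8
  2 → 3: 6/12
  2 → 4: 6/6
  3 → 4: 1/12
  3 → 5: 5/5
  4 → 5: 7/7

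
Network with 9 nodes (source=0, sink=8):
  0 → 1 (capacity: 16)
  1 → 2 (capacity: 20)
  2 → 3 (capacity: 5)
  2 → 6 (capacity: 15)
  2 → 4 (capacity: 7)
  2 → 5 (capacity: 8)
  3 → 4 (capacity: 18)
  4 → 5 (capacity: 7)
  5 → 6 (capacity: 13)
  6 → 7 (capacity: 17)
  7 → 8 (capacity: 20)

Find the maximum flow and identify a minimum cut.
Max flow = 16, Min cut edges: (0,1)

Maximum flow: 16
Minimum cut: (0,1)
Partition: S = [0], T = [1, 2, 3, 4, 5, 6, 7, 8]

Max-flow min-cut theorem verified: both equal 16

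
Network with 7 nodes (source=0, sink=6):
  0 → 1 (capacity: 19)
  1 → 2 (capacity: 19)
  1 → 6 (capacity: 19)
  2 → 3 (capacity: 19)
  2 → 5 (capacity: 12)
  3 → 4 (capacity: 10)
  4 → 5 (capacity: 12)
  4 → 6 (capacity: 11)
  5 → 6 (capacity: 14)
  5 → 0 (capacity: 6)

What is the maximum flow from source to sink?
Maximum flow = 19

Max flow: 19

Flow assignment:
  0 → 1: 19/19
  1 → 6: 19/19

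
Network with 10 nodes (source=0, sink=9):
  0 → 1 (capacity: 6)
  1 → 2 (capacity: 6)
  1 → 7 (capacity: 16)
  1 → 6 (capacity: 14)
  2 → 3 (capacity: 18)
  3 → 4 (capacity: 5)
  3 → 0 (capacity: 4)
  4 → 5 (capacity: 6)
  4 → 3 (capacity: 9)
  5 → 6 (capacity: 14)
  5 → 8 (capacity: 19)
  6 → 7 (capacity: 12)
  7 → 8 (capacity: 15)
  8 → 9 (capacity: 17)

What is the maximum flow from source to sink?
Maximum flow = 6

Max flow: 6

Flow assignment:
  0 → 1: 6/6
  1 → 7: 6/16
  7 → 8: 6/15
  8 → 9: 6/17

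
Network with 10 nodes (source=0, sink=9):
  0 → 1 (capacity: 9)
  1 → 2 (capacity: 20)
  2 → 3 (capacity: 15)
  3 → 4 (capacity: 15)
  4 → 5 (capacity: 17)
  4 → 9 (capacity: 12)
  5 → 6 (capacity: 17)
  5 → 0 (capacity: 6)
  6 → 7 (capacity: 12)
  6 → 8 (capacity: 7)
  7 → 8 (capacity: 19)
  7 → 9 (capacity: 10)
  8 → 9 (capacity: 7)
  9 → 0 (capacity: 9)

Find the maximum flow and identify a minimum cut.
Max flow = 9, Min cut edges: (0,1)

Maximum flow: 9
Minimum cut: (0,1)
Partition: S = [0], T = [1, 2, 3, 4, 5, 6, 7, 8, 9]

Max-flow min-cut theorem verified: both equal 9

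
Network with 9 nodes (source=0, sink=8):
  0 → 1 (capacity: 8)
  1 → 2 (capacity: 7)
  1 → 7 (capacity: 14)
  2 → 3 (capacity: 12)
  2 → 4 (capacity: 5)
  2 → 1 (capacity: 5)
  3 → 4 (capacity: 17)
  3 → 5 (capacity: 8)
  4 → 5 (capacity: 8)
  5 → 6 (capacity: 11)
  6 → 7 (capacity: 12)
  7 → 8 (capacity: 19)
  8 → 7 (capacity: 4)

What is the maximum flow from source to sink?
Maximum flow = 8

Max flow: 8

Flow assignment:
  0 → 1: 8/8
  1 → 7: 8/14
  7 → 8: 8/19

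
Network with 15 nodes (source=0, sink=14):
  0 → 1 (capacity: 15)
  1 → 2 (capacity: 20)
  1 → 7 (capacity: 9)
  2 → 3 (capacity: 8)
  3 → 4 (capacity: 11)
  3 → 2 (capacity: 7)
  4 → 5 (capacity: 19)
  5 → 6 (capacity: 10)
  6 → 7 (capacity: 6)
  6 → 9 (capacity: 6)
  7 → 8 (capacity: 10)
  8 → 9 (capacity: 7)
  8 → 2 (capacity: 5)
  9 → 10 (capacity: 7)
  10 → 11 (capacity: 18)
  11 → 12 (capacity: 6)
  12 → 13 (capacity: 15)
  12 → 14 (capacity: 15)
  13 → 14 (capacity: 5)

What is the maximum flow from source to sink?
Maximum flow = 6

Max flow: 6

Flow assignment:
  0 → 1: 6/15
  1 → 2: 3/20
  1 → 7: 3/9
  2 → 3: 6/8
  3 → 4: 6/11
  4 → 5: 6/19
  5 → 6: 6/10
  6 → 7: 6/6
  7 → 8: 9/10
  8 → 9: 6/7
  8 → 2: 3/5
  9 → 10: 6/7
  10 → 11: 6/18
  11 → 12: 6/6
  12 → 14: 6/15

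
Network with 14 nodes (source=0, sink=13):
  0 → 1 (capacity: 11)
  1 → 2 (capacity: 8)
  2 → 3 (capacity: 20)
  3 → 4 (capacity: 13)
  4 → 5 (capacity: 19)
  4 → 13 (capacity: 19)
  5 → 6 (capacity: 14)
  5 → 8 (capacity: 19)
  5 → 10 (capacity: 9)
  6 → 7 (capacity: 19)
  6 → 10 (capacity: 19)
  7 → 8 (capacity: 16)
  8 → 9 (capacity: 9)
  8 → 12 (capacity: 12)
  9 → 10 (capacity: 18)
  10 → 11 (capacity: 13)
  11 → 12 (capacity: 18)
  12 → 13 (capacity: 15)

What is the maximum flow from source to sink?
Maximum flow = 8

Max flow: 8

Flow assignment:
  0 → 1: 8/11
  1 → 2: 8/8
  2 → 3: 8/20
  3 → 4: 8/13
  4 → 13: 8/19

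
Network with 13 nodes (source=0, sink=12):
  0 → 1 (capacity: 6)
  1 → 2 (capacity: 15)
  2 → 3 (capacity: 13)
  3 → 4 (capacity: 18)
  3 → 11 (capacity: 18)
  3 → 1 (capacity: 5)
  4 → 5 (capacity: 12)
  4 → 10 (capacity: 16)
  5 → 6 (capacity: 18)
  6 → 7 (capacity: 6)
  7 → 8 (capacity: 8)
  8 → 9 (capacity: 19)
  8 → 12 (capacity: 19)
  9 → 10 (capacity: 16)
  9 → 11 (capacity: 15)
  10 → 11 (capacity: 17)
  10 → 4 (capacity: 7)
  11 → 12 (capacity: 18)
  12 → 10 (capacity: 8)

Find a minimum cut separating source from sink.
Min cut value = 6, edges: (0,1)

Min cut value: 6
Partition: S = [0], T = [1, 2, 3, 4, 5, 6, 7, 8, 9, 10, 11, 12]
Cut edges: (0,1)

By max-flow min-cut theorem, max flow = min cut = 6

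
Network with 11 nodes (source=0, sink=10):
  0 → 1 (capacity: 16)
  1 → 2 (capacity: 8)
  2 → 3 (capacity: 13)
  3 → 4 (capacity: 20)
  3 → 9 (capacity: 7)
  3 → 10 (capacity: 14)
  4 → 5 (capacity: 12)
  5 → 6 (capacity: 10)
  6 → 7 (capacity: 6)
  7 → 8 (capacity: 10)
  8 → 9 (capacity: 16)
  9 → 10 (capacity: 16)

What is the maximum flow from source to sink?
Maximum flow = 8

Max flow: 8

Flow assignment:
  0 → 1: 8/16
  1 → 2: 8/8
  2 → 3: 8/13
  3 → 10: 8/14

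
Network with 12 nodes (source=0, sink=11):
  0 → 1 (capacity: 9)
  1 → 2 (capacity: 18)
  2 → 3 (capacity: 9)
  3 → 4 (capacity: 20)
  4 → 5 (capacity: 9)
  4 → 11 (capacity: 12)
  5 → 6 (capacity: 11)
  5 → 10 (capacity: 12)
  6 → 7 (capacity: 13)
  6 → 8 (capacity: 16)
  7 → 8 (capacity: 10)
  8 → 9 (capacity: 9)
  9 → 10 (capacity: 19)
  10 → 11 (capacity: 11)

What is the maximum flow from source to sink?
Maximum flow = 9

Max flow: 9

Flow assignment:
  0 → 1: 9/9
  1 → 2: 9/18
  2 → 3: 9/9
  3 → 4: 9/20
  4 → 11: 9/12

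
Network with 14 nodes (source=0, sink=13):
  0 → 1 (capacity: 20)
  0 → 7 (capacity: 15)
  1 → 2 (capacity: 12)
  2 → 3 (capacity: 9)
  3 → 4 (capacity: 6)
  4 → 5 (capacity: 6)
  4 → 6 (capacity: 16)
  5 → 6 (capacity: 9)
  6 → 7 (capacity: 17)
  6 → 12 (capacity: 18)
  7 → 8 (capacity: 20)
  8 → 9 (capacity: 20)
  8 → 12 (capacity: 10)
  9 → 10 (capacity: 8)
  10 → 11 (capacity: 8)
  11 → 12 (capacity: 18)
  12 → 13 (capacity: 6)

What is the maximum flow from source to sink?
Maximum flow = 6

Max flow: 6

Flow assignment:
  0 → 1: 6/20
  1 → 2: 6/12
  2 → 3: 6/9
  3 → 4: 6/6
  4 → 6: 6/16
  6 → 7: 6/17
  7 → 8: 6/20
  8 → 9: 5/20
  8 → 12: 1/10
  9 → 10: 5/8
  10 → 11: 5/8
  11 → 12: 5/18
  12 → 13: 6/6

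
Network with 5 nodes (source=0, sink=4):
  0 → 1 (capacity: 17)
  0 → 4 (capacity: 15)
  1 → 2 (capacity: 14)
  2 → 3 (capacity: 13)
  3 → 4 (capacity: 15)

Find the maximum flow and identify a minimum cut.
Max flow = 28, Min cut edges: (0,4), (2,3)

Maximum flow: 28
Minimum cut: (0,4), (2,3)
Partition: S = [0, 1, 2], T = [3, 4]

Max-flow min-cut theorem verified: both equal 28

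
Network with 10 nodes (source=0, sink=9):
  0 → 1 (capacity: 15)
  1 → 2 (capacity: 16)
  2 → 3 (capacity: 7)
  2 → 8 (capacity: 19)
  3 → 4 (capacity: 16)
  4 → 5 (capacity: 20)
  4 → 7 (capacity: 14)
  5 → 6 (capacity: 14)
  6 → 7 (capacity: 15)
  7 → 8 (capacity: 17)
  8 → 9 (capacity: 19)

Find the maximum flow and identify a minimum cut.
Max flow = 15, Min cut edges: (0,1)

Maximum flow: 15
Minimum cut: (0,1)
Partition: S = [0], T = [1, 2, 3, 4, 5, 6, 7, 8, 9]

Max-flow min-cut theorem verified: both equal 15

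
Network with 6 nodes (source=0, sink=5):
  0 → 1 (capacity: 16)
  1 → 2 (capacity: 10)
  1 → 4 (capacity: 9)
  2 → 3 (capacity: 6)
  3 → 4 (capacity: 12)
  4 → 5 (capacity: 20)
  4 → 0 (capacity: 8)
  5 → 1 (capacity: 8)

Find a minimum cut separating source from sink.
Min cut value = 15, edges: (1,4), (2,3)

Min cut value: 15
Partition: S = [0, 1, 2], T = [3, 4, 5]
Cut edges: (1,4), (2,3)

By max-flow min-cut theorem, max flow = min cut = 15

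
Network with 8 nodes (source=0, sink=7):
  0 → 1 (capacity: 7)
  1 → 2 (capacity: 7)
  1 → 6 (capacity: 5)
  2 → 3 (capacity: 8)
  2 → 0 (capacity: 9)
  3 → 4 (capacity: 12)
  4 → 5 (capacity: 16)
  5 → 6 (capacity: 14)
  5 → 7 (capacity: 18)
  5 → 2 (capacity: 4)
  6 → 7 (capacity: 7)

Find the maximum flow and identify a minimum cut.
Max flow = 7, Min cut edges: (0,1)

Maximum flow: 7
Minimum cut: (0,1)
Partition: S = [0], T = [1, 2, 3, 4, 5, 6, 7]

Max-flow min-cut theorem verified: both equal 7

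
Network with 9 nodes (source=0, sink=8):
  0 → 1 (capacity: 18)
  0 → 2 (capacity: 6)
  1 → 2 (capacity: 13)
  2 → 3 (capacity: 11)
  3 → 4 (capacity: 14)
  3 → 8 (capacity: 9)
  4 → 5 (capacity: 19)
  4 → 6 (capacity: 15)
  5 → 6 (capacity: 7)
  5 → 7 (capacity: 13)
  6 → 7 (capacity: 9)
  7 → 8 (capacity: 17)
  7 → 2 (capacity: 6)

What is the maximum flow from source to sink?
Maximum flow = 11

Max flow: 11

Flow assignment:
  0 → 1: 11/18
  1 → 2: 11/13
  2 → 3: 11/11
  3 → 4: 2/14
  3 → 8: 9/9
  4 → 5: 2/19
  5 → 7: 2/13
  7 → 8: 2/17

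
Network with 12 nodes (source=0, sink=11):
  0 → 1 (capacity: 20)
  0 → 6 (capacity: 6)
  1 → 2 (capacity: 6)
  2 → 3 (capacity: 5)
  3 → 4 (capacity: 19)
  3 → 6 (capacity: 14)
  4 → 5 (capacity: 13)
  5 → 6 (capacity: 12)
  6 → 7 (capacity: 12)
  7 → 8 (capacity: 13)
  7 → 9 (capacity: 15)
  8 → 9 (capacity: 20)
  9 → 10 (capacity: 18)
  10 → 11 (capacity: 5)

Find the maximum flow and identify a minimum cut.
Max flow = 5, Min cut edges: (10,11)

Maximum flow: 5
Minimum cut: (10,11)
Partition: S = [0, 1, 2, 3, 4, 5, 6, 7, 8, 9, 10], T = [11]

Max-flow min-cut theorem verified: both equal 5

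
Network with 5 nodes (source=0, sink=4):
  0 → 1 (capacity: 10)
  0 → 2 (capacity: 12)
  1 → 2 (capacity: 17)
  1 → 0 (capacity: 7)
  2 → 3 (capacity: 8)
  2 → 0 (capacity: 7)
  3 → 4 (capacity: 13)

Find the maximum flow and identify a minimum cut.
Max flow = 8, Min cut edges: (2,3)

Maximum flow: 8
Minimum cut: (2,3)
Partition: S = [0, 1, 2], T = [3, 4]

Max-flow min-cut theorem verified: both equal 8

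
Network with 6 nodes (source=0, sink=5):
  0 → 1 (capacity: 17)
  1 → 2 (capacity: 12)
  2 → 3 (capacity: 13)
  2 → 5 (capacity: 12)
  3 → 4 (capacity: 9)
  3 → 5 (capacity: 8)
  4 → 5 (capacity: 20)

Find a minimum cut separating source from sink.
Min cut value = 12, edges: (1,2)

Min cut value: 12
Partition: S = [0, 1], T = [2, 3, 4, 5]
Cut edges: (1,2)

By max-flow min-cut theorem, max flow = min cut = 12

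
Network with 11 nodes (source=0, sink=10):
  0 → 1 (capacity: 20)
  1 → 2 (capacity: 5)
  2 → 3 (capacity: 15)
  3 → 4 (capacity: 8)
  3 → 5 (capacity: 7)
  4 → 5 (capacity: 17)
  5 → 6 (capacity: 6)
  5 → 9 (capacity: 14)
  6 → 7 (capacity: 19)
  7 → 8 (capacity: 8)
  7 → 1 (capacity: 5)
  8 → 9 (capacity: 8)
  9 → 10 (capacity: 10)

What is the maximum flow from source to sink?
Maximum flow = 5

Max flow: 5

Flow assignment:
  0 → 1: 5/20
  1 → 2: 5/5
  2 → 3: 5/15
  3 → 5: 5/7
  5 → 9: 5/14
  9 → 10: 5/10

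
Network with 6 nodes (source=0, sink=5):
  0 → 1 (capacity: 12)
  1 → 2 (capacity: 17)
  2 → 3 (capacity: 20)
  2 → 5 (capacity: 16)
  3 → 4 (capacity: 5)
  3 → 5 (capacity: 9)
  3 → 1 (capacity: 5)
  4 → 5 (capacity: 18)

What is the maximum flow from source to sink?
Maximum flow = 12

Max flow: 12

Flow assignment:
  0 → 1: 12/12
  1 → 2: 12/17
  2 → 5: 12/16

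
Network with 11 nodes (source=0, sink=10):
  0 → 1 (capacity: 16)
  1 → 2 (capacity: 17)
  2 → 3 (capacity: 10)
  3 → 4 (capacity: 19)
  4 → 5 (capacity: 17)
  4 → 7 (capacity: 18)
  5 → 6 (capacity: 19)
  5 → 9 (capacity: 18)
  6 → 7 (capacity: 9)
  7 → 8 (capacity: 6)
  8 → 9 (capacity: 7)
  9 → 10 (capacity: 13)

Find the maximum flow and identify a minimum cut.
Max flow = 10, Min cut edges: (2,3)

Maximum flow: 10
Minimum cut: (2,3)
Partition: S = [0, 1, 2], T = [3, 4, 5, 6, 7, 8, 9, 10]

Max-flow min-cut theorem verified: both equal 10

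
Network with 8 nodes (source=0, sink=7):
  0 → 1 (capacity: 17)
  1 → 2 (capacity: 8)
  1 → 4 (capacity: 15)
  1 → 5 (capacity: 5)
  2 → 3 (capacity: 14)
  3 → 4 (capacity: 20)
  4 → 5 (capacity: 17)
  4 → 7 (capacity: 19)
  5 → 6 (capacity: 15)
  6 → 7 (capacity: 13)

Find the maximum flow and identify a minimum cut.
Max flow = 17, Min cut edges: (0,1)

Maximum flow: 17
Minimum cut: (0,1)
Partition: S = [0], T = [1, 2, 3, 4, 5, 6, 7]

Max-flow min-cut theorem verified: both equal 17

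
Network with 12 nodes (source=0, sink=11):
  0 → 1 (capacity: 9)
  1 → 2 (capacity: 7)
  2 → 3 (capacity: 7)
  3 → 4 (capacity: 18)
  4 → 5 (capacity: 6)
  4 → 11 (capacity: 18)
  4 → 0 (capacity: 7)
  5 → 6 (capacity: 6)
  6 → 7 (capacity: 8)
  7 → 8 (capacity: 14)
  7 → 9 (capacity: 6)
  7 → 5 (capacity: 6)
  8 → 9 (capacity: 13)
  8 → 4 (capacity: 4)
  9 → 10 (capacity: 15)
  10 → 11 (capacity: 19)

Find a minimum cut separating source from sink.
Min cut value = 7, edges: (2,3)

Min cut value: 7
Partition: S = [0, 1, 2], T = [3, 4, 5, 6, 7, 8, 9, 10, 11]
Cut edges: (2,3)

By max-flow min-cut theorem, max flow = min cut = 7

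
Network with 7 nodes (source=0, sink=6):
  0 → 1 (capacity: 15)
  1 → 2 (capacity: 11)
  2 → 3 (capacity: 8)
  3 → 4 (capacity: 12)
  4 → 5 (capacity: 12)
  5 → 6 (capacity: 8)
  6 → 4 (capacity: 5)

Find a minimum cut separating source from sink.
Min cut value = 8, edges: (5,6)

Min cut value: 8
Partition: S = [0, 1, 2, 3, 4, 5], T = [6]
Cut edges: (5,6)

By max-flow min-cut theorem, max flow = min cut = 8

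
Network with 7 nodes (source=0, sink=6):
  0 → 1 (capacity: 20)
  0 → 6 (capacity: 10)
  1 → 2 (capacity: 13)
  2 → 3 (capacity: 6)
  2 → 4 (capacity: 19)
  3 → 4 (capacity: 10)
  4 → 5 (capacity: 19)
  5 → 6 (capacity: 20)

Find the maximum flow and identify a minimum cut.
Max flow = 23, Min cut edges: (0,6), (1,2)

Maximum flow: 23
Minimum cut: (0,6), (1,2)
Partition: S = [0, 1], T = [2, 3, 4, 5, 6]

Max-flow min-cut theorem verified: both equal 23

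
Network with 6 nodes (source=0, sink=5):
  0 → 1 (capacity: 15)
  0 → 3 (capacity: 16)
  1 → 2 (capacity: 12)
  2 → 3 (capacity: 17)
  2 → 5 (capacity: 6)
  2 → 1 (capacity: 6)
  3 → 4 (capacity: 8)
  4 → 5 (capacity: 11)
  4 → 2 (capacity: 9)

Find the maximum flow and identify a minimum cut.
Max flow = 14, Min cut edges: (2,5), (3,4)

Maximum flow: 14
Minimum cut: (2,5), (3,4)
Partition: S = [0, 1, 2, 3], T = [4, 5]

Max-flow min-cut theorem verified: both equal 14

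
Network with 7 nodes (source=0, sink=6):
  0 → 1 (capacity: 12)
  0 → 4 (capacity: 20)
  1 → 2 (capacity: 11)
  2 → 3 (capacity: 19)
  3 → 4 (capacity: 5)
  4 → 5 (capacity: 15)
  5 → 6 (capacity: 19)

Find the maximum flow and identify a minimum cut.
Max flow = 15, Min cut edges: (4,5)

Maximum flow: 15
Minimum cut: (4,5)
Partition: S = [0, 1, 2, 3, 4], T = [5, 6]

Max-flow min-cut theorem verified: both equal 15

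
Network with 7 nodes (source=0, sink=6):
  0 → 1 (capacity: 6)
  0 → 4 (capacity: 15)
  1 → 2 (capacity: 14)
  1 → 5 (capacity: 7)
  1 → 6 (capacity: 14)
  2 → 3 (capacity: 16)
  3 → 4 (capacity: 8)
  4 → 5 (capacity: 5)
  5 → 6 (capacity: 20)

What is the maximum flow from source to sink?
Maximum flow = 11

Max flow: 11

Flow assignment:
  0 → 1: 6/6
  0 → 4: 5/15
  1 → 6: 6/14
  4 → 5: 5/5
  5 → 6: 5/20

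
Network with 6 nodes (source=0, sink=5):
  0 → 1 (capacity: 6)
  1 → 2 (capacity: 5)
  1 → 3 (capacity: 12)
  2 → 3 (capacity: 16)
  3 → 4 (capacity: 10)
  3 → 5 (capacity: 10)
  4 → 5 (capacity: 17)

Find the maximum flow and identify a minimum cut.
Max flow = 6, Min cut edges: (0,1)

Maximum flow: 6
Minimum cut: (0,1)
Partition: S = [0], T = [1, 2, 3, 4, 5]

Max-flow min-cut theorem verified: both equal 6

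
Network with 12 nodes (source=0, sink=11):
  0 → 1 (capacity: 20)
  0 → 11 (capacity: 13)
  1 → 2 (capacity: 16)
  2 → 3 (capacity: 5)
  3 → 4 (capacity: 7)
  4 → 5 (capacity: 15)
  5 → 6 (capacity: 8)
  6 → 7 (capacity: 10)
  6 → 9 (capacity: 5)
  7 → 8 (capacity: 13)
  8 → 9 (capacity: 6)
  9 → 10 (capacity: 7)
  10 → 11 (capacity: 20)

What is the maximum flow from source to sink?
Maximum flow = 18

Max flow: 18

Flow assignment:
  0 → 1: 5/20
  0 → 11: 13/13
  1 → 2: 5/16
  2 → 3: 5/5
  3 → 4: 5/7
  4 → 5: 5/15
  5 → 6: 5/8
  6 → 9: 5/5
  9 → 10: 5/7
  10 → 11: 5/20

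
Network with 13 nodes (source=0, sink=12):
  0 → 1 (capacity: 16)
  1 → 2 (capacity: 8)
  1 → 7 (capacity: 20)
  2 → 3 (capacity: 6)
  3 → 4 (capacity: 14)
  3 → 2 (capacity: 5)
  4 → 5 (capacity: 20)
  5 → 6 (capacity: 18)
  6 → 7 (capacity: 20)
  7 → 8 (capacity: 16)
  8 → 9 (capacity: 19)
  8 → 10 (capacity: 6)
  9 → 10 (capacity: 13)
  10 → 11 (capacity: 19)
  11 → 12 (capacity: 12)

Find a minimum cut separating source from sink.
Min cut value = 12, edges: (11,12)

Min cut value: 12
Partition: S = [0, 1, 2, 3, 4, 5, 6, 7, 8, 9, 10, 11], T = [12]
Cut edges: (11,12)

By max-flow min-cut theorem, max flow = min cut = 12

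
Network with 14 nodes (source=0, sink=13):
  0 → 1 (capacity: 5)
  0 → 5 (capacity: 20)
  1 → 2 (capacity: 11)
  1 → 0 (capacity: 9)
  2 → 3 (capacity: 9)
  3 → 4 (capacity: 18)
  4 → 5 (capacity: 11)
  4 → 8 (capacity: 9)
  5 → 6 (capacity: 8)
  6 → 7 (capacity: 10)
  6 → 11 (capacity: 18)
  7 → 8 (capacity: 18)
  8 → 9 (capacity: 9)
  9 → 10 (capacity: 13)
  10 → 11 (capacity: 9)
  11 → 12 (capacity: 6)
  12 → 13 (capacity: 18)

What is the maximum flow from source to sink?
Maximum flow = 6

Max flow: 6

Flow assignment:
  0 → 1: 5/5
  0 → 5: 1/20
  1 → 2: 5/11
  2 → 3: 5/9
  3 → 4: 5/18
  4 → 8: 5/9
  5 → 6: 1/8
  6 → 11: 1/18
  8 → 9: 5/9
  9 → 10: 5/13
  10 → 11: 5/9
  11 → 12: 6/6
  12 → 13: 6/18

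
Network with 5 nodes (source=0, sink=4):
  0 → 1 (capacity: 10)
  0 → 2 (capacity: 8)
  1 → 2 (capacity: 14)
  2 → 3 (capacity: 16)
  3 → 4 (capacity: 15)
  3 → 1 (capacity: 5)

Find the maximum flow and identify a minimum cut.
Max flow = 15, Min cut edges: (3,4)

Maximum flow: 15
Minimum cut: (3,4)
Partition: S = [0, 1, 2, 3], T = [4]

Max-flow min-cut theorem verified: both equal 15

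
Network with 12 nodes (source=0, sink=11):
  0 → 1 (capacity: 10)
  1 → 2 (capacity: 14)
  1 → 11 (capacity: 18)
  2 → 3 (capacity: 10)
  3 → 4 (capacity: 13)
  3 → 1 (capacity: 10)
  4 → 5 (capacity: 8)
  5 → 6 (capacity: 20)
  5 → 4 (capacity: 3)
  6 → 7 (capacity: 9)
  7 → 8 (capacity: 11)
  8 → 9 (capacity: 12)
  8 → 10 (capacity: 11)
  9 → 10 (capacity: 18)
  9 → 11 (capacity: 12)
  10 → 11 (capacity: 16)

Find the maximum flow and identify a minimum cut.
Max flow = 10, Min cut edges: (0,1)

Maximum flow: 10
Minimum cut: (0,1)
Partition: S = [0], T = [1, 2, 3, 4, 5, 6, 7, 8, 9, 10, 11]

Max-flow min-cut theorem verified: both equal 10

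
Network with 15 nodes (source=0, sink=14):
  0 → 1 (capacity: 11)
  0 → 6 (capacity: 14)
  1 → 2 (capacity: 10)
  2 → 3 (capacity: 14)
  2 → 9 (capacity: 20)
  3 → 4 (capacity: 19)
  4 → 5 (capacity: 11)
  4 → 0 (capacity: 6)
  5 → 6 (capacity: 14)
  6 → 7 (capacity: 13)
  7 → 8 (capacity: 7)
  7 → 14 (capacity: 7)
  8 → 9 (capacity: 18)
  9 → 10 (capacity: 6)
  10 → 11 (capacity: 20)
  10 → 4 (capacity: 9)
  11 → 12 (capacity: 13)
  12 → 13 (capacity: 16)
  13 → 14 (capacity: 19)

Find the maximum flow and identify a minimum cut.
Max flow = 13, Min cut edges: (7,14), (9,10)

Maximum flow: 13
Minimum cut: (7,14), (9,10)
Partition: S = [0, 1, 2, 3, 4, 5, 6, 7, 8, 9], T = [10, 11, 12, 13, 14]

Max-flow min-cut theorem verified: both equal 13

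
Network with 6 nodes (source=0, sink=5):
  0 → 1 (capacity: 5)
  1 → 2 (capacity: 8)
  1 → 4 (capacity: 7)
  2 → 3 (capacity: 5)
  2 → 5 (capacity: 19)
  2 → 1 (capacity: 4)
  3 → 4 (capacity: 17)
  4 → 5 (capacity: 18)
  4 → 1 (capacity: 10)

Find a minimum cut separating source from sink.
Min cut value = 5, edges: (0,1)

Min cut value: 5
Partition: S = [0], T = [1, 2, 3, 4, 5]
Cut edges: (0,1)

By max-flow min-cut theorem, max flow = min cut = 5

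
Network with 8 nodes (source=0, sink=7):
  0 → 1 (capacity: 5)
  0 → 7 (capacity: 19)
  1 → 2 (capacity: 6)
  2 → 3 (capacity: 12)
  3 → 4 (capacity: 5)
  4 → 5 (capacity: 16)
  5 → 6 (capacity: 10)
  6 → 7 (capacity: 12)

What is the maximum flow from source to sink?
Maximum flow = 24

Max flow: 24

Flow assignment:
  0 → 1: 5/5
  0 → 7: 19/19
  1 → 2: 5/6
  2 → 3: 5/12
  3 → 4: 5/5
  4 → 5: 5/16
  5 → 6: 5/10
  6 → 7: 5/12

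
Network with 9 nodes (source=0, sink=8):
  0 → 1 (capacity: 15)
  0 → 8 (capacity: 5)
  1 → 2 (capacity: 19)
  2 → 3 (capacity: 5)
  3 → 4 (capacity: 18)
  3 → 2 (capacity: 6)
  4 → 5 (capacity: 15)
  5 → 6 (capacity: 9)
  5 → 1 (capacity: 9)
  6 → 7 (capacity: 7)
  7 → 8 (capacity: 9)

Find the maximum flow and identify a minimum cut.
Max flow = 10, Min cut edges: (0,8), (2,3)

Maximum flow: 10
Minimum cut: (0,8), (2,3)
Partition: S = [0, 1, 2], T = [3, 4, 5, 6, 7, 8]

Max-flow min-cut theorem verified: both equal 10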